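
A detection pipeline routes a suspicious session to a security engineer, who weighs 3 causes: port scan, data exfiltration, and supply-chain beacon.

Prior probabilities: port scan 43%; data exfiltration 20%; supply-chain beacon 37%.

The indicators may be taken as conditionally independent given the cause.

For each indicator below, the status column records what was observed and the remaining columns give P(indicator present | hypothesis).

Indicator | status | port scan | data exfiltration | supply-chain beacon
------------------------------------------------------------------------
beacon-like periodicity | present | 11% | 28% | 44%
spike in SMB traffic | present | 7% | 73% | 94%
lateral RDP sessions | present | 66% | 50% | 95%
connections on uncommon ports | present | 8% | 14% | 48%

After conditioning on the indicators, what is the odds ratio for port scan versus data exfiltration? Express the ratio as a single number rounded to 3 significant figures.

Posterior odds equal prior odds times the likelihood ratio; only the two competing hypotheses matter.
  port scan: 0.43 × 0.11 × 0.07 × 0.66 × 0.08 = 0.00017482
  data exfiltration: 0.20 × 0.28 × 0.73 × 0.50 × 0.14 = 0.0028616
Posterior odds = 0.00017482 / 0.0028616 ≈ 0.0611.

0.0611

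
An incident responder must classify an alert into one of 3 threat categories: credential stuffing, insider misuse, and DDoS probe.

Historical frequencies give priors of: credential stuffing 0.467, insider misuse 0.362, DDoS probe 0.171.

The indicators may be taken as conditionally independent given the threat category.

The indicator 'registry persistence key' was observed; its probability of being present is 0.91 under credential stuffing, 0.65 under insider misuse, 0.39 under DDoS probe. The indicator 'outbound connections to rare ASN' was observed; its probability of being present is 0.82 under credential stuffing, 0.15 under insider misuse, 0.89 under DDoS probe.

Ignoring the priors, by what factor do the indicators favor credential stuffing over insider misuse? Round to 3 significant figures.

The Bayes factor is the ratio of the joint likelihoods of the indicator pattern under the two hypotheses.
  credential stuffing: 0.91 × 0.82 = 0.7462
  insider misuse: 0.65 × 0.15 = 0.0975
Bayes factor = 0.7462 / 0.0975 ≈ 7.65

7.65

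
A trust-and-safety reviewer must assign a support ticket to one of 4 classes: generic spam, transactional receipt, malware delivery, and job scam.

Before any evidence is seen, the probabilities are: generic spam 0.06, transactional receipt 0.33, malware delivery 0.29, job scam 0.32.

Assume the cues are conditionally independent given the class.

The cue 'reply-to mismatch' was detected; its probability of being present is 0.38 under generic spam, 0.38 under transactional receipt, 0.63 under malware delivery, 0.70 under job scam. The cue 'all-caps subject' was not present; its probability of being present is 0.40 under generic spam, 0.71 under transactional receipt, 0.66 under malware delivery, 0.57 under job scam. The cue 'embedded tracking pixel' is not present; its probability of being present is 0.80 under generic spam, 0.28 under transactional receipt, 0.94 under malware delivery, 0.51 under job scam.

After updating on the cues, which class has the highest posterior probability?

By Bayes' rule with conditional independence, the unnormalized weight for each hypothesis is prior × ∏ likelihoods (using 1 − P(present | H) for each absent cue):
  generic spam: 0.06 × 0.38 × (1 − 0.40) × (1 − 0.80) = 0.002736
  transactional receipt: 0.33 × 0.38 × (1 − 0.71) × (1 − 0.28) = 0.026184
  malware delivery: 0.29 × 0.63 × (1 − 0.66) × (1 − 0.94) = 0.0037271
  job scam: 0.32 × 0.70 × (1 − 0.57) × (1 − 0.51) = 0.047197
Marginal likelihood of the evidence = 0.079843.
P(generic spam | evidence) ≈ 0.002736 / 0.079843 ≈ 0.034
P(transactional receipt | evidence) ≈ 0.026184 / 0.079843 ≈ 0.328
P(malware delivery | evidence) ≈ 0.0037271 / 0.079843 ≈ 0.047
P(job scam | evidence) ≈ 0.047197 / 0.079843 ≈ 0.591
The largest is 0.591, so job scam is most probable.

job scam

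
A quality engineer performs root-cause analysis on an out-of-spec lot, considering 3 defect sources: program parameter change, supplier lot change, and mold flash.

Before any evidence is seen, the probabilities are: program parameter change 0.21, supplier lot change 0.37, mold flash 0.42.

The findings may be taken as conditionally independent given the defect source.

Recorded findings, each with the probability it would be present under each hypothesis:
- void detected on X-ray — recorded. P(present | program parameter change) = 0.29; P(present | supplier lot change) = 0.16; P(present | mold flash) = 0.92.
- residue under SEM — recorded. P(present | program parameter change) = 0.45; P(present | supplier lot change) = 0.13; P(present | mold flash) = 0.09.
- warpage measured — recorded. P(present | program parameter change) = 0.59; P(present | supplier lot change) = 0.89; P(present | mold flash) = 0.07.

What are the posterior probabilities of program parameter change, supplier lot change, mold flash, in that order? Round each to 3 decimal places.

0.635, 0.269, 0.096

For each hypothesis, the unnormalized posterior weight is prior × product of the finding likelihoods:
  program parameter change: 0.21 × 0.29 × 0.45 × 0.59 = 0.016169
  supplier lot change: 0.37 × 0.16 × 0.13 × 0.89 = 0.0068494
  mold flash: 0.42 × 0.92 × 0.09 × 0.07 = 0.0024343
Normalizing constant Z = 0.016169 + 0.0068494 + 0.0024343 = 0.025453.
P(program parameter change | evidence) = 0.016169 / 0.025453 ≈ 0.635
P(supplier lot change | evidence) = 0.0068494 / 0.025453 ≈ 0.269
P(mold flash | evidence) = 0.0024343 / 0.025453 ≈ 0.096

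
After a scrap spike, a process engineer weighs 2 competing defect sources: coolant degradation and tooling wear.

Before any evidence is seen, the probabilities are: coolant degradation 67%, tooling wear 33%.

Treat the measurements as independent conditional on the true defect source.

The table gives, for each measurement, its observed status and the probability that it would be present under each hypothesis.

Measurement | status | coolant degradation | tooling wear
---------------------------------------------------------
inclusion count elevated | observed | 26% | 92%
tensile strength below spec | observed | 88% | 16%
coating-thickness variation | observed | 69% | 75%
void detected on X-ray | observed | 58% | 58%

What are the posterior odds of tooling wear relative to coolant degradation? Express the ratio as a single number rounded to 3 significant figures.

Unnormalized posterior weight (prior times the measurement likelihoods) for each of the two hypotheses:
  tooling wear: 0.33 × 0.92 × 0.16 × 0.75 × 0.58 = 0.021131
  coolant degradation: 0.67 × 0.26 × 0.88 × 0.69 × 0.58 = 0.061349
Odds(tooling wear : coolant degradation) = 0.021131 / 0.061349 ≈ 0.344.

0.344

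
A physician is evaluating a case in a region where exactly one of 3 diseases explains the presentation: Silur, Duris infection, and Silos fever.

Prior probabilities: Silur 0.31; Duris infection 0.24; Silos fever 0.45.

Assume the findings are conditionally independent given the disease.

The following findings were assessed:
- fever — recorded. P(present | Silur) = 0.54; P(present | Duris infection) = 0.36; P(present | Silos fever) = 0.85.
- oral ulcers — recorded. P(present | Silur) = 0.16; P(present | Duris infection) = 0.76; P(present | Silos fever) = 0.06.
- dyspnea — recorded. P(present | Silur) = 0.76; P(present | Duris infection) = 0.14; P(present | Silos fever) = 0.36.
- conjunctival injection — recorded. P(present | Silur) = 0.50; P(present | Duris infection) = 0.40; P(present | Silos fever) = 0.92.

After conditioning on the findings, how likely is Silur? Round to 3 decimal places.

0.474

By Bayes' rule with conditional independence, the unnormalized weight for each hypothesis is prior × ∏ likelihoods:
  Silur: 0.31 × 0.54 × 0.16 × 0.76 × 0.50 = 0.010178
  Duris infection: 0.24 × 0.36 × 0.76 × 0.14 × 0.40 = 0.0036772
  Silos fever: 0.45 × 0.85 × 0.06 × 0.36 × 0.92 = 0.007601
The unnormalized weights sum to 0.021456.
P(Silur | evidence) = 0.010178 / 0.021456 ≈ 0.474.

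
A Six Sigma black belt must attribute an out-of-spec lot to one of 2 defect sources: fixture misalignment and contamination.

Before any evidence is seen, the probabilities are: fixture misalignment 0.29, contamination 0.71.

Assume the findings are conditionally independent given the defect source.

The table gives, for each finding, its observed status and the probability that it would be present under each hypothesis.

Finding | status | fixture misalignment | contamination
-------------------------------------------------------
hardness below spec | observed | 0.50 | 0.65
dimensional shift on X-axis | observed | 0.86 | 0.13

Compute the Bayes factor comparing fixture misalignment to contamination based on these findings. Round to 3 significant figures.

Joint likelihood of the evidence pattern under each hypothesis:
  fixture misalignment: 0.50 × 0.86 = 0.43
  contamination: 0.65 × 0.13 = 0.0845
Bayes factor = 0.43 / 0.0845 ≈ 5.09

5.09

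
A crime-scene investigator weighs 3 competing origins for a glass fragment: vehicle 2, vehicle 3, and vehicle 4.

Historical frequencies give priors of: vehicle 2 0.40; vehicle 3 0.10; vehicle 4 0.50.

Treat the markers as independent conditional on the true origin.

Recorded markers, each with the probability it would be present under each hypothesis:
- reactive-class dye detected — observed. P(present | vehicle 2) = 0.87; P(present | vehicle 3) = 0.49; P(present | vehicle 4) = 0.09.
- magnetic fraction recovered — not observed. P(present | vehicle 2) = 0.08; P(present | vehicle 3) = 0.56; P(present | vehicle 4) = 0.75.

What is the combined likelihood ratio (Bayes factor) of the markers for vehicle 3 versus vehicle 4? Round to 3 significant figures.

9.58

The Bayes factor is the ratio of the joint likelihoods of the marker pattern under the two hypotheses (using 1 − P(present | H) for each absent marker).
  vehicle 3: 0.49 × (1 − 0.56) = 0.2156
  vehicle 4: 0.09 × (1 − 0.75) = 0.0225
Bayes factor = 0.2156 / 0.0225 ≈ 9.58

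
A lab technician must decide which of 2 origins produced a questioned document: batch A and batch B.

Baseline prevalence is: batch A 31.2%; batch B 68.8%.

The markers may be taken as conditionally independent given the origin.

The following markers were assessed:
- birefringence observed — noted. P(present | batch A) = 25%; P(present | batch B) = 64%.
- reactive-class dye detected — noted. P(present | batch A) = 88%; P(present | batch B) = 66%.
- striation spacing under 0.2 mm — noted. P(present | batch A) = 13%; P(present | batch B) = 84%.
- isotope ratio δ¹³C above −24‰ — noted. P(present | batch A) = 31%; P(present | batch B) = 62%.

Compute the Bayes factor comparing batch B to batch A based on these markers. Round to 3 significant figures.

24.8

The Bayes factor is the ratio of the joint likelihoods of the marker pattern under the two hypotheses.
  batch B: 0.64 × 0.66 × 0.84 × 0.62 = 0.21999
  batch A: 0.25 × 0.88 × 0.13 × 0.31 = 0.008866
Bayes factor = 0.21999 / 0.008866 ≈ 24.8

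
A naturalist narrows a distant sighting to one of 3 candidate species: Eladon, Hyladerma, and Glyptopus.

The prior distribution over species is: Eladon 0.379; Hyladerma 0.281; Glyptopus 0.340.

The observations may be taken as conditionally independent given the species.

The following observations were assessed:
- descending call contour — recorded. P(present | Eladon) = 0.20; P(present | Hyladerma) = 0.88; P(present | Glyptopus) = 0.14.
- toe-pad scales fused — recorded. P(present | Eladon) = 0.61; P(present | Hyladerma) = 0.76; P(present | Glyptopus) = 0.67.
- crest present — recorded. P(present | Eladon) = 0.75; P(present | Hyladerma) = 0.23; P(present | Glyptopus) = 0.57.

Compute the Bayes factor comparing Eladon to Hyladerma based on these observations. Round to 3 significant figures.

0.595

The Bayes factor is the ratio of the joint likelihoods of the evidence pattern under the two hypotheses.
  Eladon: 0.20 × 0.61 × 0.75 = 0.0915
  Hyladerma: 0.88 × 0.76 × 0.23 = 0.15382
Bayes factor = 0.0915 / 0.15382 ≈ 0.595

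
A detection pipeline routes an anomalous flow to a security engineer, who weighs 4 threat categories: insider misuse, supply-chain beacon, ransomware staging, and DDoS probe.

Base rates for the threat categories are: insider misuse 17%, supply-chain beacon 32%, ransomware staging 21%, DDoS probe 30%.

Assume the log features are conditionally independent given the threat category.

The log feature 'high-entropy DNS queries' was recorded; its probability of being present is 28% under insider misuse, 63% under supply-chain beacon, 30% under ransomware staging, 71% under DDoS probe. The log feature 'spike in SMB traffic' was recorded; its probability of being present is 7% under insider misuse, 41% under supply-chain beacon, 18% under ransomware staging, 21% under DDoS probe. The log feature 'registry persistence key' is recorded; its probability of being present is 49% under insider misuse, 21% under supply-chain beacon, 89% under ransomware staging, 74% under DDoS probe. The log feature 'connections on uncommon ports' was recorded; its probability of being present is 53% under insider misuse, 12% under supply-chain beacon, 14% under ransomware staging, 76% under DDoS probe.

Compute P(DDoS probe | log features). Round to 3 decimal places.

Multiply each prior by the joint likelihood of the log feature pattern:
  insider misuse: 0.17 × 0.28 × 0.07 × 0.49 × 0.53 = 0.00086532
  supply-chain beacon: 0.32 × 0.63 × 0.41 × 0.21 × 0.12 = 0.0020829
  ransomware staging: 0.21 × 0.30 × 0.18 × 0.89 × 0.14 = 0.001413
  DDoS probe: 0.30 × 0.71 × 0.21 × 0.74 × 0.76 = 0.025156
The unnormalized weights sum to 0.029517.
P(DDoS probe | evidence) = 0.025156 / 0.029517 ≈ 0.852.

0.852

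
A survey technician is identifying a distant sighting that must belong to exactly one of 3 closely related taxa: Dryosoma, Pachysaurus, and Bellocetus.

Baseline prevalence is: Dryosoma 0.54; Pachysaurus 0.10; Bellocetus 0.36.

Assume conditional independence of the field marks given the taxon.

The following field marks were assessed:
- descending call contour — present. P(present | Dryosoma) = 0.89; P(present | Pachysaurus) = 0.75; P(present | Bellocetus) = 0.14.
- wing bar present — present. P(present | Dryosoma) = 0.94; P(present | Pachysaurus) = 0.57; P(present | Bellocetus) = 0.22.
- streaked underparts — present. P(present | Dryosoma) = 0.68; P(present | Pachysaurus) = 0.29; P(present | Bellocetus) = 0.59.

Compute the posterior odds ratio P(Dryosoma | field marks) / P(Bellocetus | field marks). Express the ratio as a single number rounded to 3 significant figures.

47.0

Unnormalized posterior weight (prior times the field mark likelihoods) for each of the two hypotheses:
  Dryosoma: 0.54 × 0.89 × 0.94 × 0.68 = 0.3072
  Bellocetus: 0.36 × 0.14 × 0.22 × 0.59 = 0.0065419
Posterior odds = 0.3072 / 0.0065419 ≈ 47.0.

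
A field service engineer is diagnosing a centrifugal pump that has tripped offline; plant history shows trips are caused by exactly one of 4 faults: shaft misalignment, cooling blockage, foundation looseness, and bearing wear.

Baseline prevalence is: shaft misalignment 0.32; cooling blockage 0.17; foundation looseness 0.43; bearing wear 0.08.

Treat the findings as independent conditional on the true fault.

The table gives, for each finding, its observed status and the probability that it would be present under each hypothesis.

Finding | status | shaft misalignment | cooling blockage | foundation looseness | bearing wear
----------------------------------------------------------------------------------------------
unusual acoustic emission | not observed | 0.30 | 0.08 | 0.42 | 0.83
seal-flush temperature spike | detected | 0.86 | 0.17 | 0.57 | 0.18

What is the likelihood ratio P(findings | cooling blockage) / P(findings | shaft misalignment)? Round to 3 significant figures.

0.260

Take the product of per-finding likelihoods under each hypothesis (using 1 − P(present | H) for each absent finding), then divide.
  cooling blockage: (1 − 0.08) × 0.17 = 0.1564
  shaft misalignment: (1 − 0.30) × 0.86 = 0.602
Bayes factor = 0.1564 / 0.602 ≈ 0.260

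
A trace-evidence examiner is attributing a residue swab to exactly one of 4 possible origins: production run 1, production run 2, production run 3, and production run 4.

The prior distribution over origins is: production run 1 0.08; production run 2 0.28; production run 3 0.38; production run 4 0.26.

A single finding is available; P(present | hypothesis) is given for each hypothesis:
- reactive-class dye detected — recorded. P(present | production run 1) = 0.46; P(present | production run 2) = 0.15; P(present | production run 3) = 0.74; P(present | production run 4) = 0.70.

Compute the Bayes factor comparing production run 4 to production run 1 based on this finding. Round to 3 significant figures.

The Bayes factor is the ratio of the two likelihoods.
  production run 4: 0.7
  production run 1: 0.46
Bayes factor = 0.7 / 0.46 ≈ 1.52

1.52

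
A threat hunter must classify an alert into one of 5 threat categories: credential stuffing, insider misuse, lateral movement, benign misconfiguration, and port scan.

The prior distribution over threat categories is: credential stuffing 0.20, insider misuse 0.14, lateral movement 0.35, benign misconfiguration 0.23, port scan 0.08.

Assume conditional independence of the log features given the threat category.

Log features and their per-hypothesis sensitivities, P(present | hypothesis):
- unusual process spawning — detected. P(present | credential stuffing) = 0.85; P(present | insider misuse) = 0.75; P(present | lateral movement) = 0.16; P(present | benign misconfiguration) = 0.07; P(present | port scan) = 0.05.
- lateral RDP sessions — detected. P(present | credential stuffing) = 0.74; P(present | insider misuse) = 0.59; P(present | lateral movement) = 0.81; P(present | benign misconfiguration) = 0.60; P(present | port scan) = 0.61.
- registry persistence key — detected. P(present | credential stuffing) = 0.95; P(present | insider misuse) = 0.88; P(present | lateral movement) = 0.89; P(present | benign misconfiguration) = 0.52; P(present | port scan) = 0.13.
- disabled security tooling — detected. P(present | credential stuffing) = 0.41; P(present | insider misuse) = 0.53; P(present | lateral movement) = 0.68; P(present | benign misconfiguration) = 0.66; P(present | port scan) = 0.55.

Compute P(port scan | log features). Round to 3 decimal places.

For each hypothesis, the unnormalized posterior weight is prior × product of the log feature likelihoods:
  credential stuffing: 0.20 × 0.85 × 0.74 × 0.95 × 0.41 = 0.048999
  insider misuse: 0.14 × 0.75 × 0.59 × 0.88 × 0.53 = 0.028893
  lateral movement: 0.35 × 0.16 × 0.81 × 0.89 × 0.68 = 0.027452
  benign misconfiguration: 0.23 × 0.07 × 0.60 × 0.52 × 0.66 = 0.0033153
  port scan: 0.08 × 0.05 × 0.61 × 0.13 × 0.55 = 0.00017446
The unnormalized weights sum to 0.10883.
P(port scan | evidence) = 0.00017446 / 0.10883 ≈ 0.002.

0.002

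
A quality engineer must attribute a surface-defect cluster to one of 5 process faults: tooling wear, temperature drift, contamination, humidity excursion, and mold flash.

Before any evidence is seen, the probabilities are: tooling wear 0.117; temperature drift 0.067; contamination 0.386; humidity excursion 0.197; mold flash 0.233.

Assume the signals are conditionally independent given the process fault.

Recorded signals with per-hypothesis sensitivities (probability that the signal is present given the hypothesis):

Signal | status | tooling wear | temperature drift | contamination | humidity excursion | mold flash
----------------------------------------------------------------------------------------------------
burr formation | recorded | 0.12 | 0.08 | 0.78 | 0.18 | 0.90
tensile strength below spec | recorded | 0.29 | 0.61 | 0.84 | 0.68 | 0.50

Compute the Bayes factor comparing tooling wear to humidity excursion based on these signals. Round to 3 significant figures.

0.284

The Bayes factor is the ratio of the joint likelihoods of the signal pattern under the two hypotheses.
  tooling wear: 0.12 × 0.29 = 0.0348
  humidity excursion: 0.18 × 0.68 = 0.1224
Bayes factor = 0.0348 / 0.1224 ≈ 0.284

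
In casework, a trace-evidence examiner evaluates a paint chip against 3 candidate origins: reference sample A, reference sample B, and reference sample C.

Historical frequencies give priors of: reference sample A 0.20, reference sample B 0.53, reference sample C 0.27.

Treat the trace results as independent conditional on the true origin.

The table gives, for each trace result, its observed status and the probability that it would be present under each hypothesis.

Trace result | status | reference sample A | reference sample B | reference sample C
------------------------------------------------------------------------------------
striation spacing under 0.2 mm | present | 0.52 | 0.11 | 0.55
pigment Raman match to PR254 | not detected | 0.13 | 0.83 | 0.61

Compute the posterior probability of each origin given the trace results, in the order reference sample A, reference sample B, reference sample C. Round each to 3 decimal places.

0.572, 0.063, 0.366

Multiply each prior by the joint likelihood of the trace result pattern (using 1 − P(present | H) for each absent trace result):
  reference sample A: 0.20 × 0.52 × (1 − 0.13) = 0.09048
  reference sample B: 0.53 × 0.11 × (1 − 0.83) = 0.009911
  reference sample C: 0.27 × 0.55 × (1 − 0.61) = 0.057915
Normalizing constant Z = 0.09048 + 0.009911 + 0.057915 = 0.15831.
P(reference sample A | evidence) = 0.09048 / 0.15831 ≈ 0.572
P(reference sample B | evidence) = 0.009911 / 0.15831 ≈ 0.063
P(reference sample C | evidence) = 0.057915 / 0.15831 ≈ 0.366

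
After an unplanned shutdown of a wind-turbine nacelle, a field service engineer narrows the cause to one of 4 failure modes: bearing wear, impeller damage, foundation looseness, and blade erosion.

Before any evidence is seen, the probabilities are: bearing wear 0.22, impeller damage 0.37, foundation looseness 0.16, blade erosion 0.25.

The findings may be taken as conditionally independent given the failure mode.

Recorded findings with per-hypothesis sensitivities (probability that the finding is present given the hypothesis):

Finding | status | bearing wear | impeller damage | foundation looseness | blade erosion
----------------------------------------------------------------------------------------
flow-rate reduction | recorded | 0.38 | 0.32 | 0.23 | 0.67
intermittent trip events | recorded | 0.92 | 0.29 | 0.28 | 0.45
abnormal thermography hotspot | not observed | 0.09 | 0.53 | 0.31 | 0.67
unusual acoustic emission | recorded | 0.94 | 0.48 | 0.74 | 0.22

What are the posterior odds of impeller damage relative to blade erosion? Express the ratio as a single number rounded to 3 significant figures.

1.42

Posterior odds equal prior odds times the likelihood ratio; only the two competing hypotheses matter (using 1 − P(present | H) for each absent finding).
  impeller damage: 0.37 × 0.32 × 0.29 × (1 − 0.53) × 0.48 = 0.0077462
  blade erosion: 0.25 × 0.67 × 0.45 × (1 − 0.67) × 0.22 = 0.0054722
Posterior odds = 0.0077462 / 0.0054722 ≈ 1.42.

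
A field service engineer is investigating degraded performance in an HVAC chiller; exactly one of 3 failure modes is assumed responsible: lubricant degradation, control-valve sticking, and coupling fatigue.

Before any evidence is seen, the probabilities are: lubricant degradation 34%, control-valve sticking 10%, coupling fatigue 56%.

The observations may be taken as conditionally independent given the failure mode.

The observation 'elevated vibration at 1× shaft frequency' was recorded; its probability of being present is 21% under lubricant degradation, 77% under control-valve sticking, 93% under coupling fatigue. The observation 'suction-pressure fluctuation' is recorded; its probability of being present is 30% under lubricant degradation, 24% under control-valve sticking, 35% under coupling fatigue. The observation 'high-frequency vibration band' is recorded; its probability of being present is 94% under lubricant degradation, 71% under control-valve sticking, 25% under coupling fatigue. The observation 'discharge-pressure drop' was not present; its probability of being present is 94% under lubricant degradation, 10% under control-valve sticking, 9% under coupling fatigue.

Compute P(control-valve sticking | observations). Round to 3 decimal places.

0.217

By Bayes' rule with conditional independence, the unnormalized weight for each hypothesis is prior × ∏ likelihoods (using 1 − P(present | H) for each absent observation):
  lubricant degradation: 0.34 × 0.21 × 0.30 × 0.94 × (1 − 0.94) = 0.0012081
  control-valve sticking: 0.10 × 0.77 × 0.24 × 0.71 × (1 − 0.10) = 0.011809
  coupling fatigue: 0.56 × 0.93 × 0.35 × 0.25 × (1 − 0.09) = 0.041469
Normalizing constant Z = 0.0012081 + 0.011809 + 0.041469 = 0.054486.
P(control-valve sticking | evidence) = 0.011809 / 0.054486 ≈ 0.217.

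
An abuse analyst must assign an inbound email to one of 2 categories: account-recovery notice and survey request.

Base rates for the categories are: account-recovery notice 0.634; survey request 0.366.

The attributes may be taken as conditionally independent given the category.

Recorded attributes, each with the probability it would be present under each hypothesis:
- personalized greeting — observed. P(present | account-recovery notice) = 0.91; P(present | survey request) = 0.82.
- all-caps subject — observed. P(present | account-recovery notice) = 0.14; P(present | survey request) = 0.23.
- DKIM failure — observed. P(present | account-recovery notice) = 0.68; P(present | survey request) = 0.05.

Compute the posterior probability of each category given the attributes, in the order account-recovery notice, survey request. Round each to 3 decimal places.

0.941, 0.059

Multiply each prior by the joint likelihood of the attribute pattern:
  account-recovery notice: 0.634 × 0.91 × 0.14 × 0.68 = 0.054925
  survey request: 0.366 × 0.82 × 0.23 × 0.05 = 0.0034514
The unnormalized weights sum to 0.058376.
P(account-recovery notice | evidence) = 0.054925 / 0.058376 ≈ 0.941
P(survey request | evidence) = 0.0034514 / 0.058376 ≈ 0.059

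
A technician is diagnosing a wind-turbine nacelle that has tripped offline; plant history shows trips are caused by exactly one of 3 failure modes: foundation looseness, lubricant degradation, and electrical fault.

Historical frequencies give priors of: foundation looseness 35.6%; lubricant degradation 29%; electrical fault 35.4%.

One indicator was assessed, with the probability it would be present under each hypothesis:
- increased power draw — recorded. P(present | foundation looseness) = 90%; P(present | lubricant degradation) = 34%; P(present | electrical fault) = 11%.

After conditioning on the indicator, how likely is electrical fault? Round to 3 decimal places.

0.085

For each hypothesis, the unnormalized posterior weight is prior × likelihood:
  foundation looseness: 0.356 × 0.90 = 0.3204
  lubricant degradation: 0.290 × 0.34 = 0.0986
  electrical fault: 0.354 × 0.11 = 0.03894
The unnormalized weights sum to 0.45794.
P(electrical fault | evidence) = 0.03894 / 0.45794 ≈ 0.085.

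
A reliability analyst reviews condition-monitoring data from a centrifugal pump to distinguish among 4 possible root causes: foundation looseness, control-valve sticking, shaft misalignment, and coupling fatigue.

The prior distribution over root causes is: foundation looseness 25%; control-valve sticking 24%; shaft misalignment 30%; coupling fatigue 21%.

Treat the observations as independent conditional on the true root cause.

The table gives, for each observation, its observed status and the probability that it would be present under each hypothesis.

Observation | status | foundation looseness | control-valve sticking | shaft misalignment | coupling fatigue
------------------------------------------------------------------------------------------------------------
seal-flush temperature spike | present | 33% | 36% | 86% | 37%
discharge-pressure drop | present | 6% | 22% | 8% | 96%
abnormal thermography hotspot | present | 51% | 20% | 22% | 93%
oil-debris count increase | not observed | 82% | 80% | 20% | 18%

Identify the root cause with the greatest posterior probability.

coupling fatigue

By Bayes' rule with conditional independence, the unnormalized weight for each hypothesis is prior × ∏ likelihoods (using 1 − P(present | H) for each absent observation):
  foundation looseness: 0.25 × 0.33 × 0.06 × 0.51 × (1 − 0.82) = 0.00045441
  control-valve sticking: 0.24 × 0.36 × 0.22 × 0.20 × (1 − 0.80) = 0.00076032
  shaft misalignment: 0.30 × 0.86 × 0.08 × 0.22 × (1 − 0.20) = 0.0036326
  coupling fatigue: 0.21 × 0.37 × 0.96 × 0.93 × (1 − 0.18) = 0.056884
Marginal likelihood of the evidence = 0.061731.
P(foundation looseness | evidence) ≈ 0.00045441 / 0.061731 ≈ 0.007
P(control-valve sticking | evidence) ≈ 0.00076032 / 0.061731 ≈ 0.012
P(shaft misalignment | evidence) ≈ 0.0036326 / 0.061731 ≈ 0.059
P(coupling fatigue | evidence) ≈ 0.056884 / 0.061731 ≈ 0.921
The largest is 0.921, so coupling fatigue is most probable.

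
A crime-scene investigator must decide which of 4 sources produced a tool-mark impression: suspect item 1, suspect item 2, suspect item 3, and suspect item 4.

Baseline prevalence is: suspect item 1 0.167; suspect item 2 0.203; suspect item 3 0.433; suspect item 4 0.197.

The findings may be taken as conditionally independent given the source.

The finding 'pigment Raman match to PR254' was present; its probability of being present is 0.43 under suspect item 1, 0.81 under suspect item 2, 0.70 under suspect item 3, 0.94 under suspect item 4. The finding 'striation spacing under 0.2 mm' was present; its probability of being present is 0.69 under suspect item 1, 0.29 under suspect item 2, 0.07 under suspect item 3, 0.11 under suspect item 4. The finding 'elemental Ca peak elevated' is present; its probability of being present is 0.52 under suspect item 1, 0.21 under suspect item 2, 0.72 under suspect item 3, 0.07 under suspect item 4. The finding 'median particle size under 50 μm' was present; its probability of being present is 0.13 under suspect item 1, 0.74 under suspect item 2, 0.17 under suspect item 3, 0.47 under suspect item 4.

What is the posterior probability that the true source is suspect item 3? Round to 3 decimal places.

For each hypothesis, the unnormalized posterior weight is prior × product of the finding likelihoods:
  suspect item 1: 0.167 × 0.43 × 0.69 × 0.52 × 0.13 = 0.0033495
  suspect item 2: 0.203 × 0.81 × 0.29 × 0.21 × 0.74 = 0.0074102
  suspect item 3: 0.433 × 0.70 × 0.07 × 0.72 × 0.17 = 0.002597
  suspect item 4: 0.197 × 0.94 × 0.11 × 0.07 × 0.47 = 0.00067017
Normalizing constant Z = 0.0033495 + 0.0074102 + 0.002597 + 0.00067017 = 0.014027.
P(suspect item 3 | evidence) = 0.002597 / 0.014027 ≈ 0.185.

0.185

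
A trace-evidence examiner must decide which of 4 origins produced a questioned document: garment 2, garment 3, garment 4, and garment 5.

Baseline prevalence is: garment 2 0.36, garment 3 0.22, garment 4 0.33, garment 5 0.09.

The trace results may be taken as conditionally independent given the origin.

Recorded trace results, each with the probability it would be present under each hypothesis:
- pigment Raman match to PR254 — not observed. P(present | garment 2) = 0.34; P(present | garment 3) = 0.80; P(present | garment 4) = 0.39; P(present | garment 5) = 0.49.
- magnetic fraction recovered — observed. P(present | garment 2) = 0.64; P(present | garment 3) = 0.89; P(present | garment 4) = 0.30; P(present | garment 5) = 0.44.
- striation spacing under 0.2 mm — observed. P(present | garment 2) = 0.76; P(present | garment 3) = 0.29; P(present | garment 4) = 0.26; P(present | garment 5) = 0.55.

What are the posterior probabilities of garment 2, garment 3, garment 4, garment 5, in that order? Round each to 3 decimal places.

0.752, 0.074, 0.102, 0.072

For each hypothesis, the unnormalized posterior weight is prior × product of the trace result likelihoods (using 1 − P(present | H) for each absent trace result):
  garment 2: 0.36 × (1 − 0.34) × 0.64 × 0.76 = 0.11557
  garment 3: 0.22 × (1 − 0.80) × 0.89 × 0.29 = 0.011356
  garment 4: 0.33 × (1 − 0.39) × 0.30 × 0.26 = 0.015701
  garment 5: 0.09 × (1 − 0.49) × 0.44 × 0.55 = 0.011108
Marginal likelihood of the evidence = 0.15373.
P(garment 2 | evidence) = 0.11557 / 0.15373 ≈ 0.752
P(garment 3 | evidence) = 0.011356 / 0.15373 ≈ 0.074
P(garment 4 | evidence) = 0.015701 / 0.15373 ≈ 0.102
P(garment 5 | evidence) = 0.011108 / 0.15373 ≈ 0.072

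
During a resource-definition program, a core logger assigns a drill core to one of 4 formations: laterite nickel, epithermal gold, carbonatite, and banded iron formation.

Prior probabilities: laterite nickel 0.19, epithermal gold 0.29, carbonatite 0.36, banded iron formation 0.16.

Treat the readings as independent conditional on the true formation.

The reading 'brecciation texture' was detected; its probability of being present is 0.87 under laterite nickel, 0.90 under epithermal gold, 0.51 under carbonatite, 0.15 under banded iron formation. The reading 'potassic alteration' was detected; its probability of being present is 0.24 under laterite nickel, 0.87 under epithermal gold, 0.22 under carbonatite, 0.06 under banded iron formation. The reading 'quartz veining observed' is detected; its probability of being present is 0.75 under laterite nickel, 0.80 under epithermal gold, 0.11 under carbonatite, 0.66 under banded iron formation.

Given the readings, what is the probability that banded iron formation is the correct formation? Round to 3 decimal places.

0.004

By Bayes' rule with conditional independence, the unnormalized weight for each hypothesis is prior × ∏ likelihoods:
  laterite nickel: 0.19 × 0.87 × 0.24 × 0.75 = 0.029754
  epithermal gold: 0.29 × 0.90 × 0.87 × 0.80 = 0.18166
  carbonatite: 0.36 × 0.51 × 0.22 × 0.11 = 0.0044431
  banded iron formation: 0.16 × 0.15 × 0.06 × 0.66 = 0.0009504
The unnormalized weights sum to 0.2168.
P(banded iron formation | evidence) = 0.0009504 / 0.2168 ≈ 0.004.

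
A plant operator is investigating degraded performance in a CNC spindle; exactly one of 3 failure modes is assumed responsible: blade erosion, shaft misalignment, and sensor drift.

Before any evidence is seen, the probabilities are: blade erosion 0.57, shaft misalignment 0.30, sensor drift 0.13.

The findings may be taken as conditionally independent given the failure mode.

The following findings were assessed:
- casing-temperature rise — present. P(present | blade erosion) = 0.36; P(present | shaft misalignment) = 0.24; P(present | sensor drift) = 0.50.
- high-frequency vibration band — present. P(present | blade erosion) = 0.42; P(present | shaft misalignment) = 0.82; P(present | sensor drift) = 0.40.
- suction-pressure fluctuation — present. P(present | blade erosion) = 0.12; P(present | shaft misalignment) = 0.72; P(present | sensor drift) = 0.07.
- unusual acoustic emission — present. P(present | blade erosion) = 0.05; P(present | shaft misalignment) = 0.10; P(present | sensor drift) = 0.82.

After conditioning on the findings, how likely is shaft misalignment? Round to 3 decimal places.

By Bayes' rule with conditional independence, the unnormalized weight for each hypothesis is prior × ∏ likelihoods:
  blade erosion: 0.57 × 0.36 × 0.42 × 0.12 × 0.05 = 0.0005171
  shaft misalignment: 0.30 × 0.24 × 0.82 × 0.72 × 0.10 = 0.0042509
  sensor drift: 0.13 × 0.50 × 0.40 × 0.07 × 0.82 = 0.0014924
The unnormalized weights sum to 0.0062604.
P(shaft misalignment | evidence) = 0.0042509 / 0.0062604 ≈ 0.679.

0.679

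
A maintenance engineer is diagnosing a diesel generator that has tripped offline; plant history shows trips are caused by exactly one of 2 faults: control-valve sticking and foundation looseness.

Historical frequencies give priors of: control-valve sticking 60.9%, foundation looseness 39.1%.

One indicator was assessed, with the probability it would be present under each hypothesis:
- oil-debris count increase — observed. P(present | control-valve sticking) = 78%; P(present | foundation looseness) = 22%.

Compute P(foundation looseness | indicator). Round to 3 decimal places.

Multiply each prior by the likelihood of the indicator:
  control-valve sticking: 0.609 × 0.78 = 0.47502
  foundation looseness: 0.391 × 0.22 = 0.08602
Marginal likelihood of the evidence = 0.56104.
P(foundation looseness | evidence) = 0.08602 / 0.56104 ≈ 0.153.

0.153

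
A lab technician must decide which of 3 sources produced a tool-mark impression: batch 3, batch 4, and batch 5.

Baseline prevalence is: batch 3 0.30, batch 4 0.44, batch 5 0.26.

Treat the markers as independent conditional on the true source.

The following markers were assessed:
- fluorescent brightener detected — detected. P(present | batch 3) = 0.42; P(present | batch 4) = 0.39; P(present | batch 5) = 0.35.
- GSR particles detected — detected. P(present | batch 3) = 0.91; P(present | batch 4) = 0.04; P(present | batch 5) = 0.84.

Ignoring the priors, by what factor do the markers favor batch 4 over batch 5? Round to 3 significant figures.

0.0531

The Bayes factor is the ratio of the joint likelihoods of the marker pattern under the two hypotheses.
  batch 4: 0.39 × 0.04 = 0.0156
  batch 5: 0.35 × 0.84 = 0.294
Bayes factor = 0.0156 / 0.294 ≈ 0.0531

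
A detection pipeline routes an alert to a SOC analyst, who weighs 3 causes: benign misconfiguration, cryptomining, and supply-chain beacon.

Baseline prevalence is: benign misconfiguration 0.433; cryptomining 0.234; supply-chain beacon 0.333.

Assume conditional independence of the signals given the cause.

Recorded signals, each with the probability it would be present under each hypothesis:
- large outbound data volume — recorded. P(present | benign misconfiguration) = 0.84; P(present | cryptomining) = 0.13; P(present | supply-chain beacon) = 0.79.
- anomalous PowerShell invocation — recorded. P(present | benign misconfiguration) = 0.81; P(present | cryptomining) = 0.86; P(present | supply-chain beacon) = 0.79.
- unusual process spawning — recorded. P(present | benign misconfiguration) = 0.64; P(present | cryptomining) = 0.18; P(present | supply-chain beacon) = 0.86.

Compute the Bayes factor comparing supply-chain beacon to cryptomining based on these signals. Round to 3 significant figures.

26.7

Take the product of per-signal likelihoods under each hypothesis, then divide.
  supply-chain beacon: 0.79 × 0.79 × 0.86 = 0.53673
  cryptomining: 0.13 × 0.86 × 0.18 = 0.020124
Bayes factor = 0.53673 / 0.020124 ≈ 26.7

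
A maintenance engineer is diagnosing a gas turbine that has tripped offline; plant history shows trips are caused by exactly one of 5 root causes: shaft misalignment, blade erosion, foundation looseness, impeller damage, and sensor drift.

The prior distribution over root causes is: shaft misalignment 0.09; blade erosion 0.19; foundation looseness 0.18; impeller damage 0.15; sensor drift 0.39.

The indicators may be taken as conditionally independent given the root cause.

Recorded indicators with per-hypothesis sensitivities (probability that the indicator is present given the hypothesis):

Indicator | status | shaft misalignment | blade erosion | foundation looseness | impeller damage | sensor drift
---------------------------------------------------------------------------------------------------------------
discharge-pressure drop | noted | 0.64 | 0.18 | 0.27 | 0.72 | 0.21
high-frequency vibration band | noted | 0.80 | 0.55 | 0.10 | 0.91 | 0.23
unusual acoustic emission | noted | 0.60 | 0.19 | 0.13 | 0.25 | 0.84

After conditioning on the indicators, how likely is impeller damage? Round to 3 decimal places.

0.340

Multiply each prior by the joint likelihood of the indicator pattern:
  shaft misalignment: 0.09 × 0.64 × 0.80 × 0.60 = 0.027648
  blade erosion: 0.19 × 0.18 × 0.55 × 0.19 = 0.0035739
  foundation looseness: 0.18 × 0.27 × 0.10 × 0.13 = 0.0006318
  impeller damage: 0.15 × 0.72 × 0.91 × 0.25 = 0.02457
  sensor drift: 0.39 × 0.21 × 0.23 × 0.84 = 0.015823
Normalizing constant Z = 0.027648 + 0.0035739 + 0.0006318 + 0.02457 + 0.015823 = 0.072247.
P(impeller damage | evidence) = 0.02457 / 0.072247 ≈ 0.340.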